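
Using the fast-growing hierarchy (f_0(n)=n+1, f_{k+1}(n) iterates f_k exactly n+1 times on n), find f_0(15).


f_0(15) = 15 + 1 = 16

16


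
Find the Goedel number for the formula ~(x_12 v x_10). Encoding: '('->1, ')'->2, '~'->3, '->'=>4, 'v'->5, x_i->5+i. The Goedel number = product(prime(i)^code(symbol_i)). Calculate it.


Formula: ~(x_12 v x_10)
Symbol codes: [3, 1, 17, 5, 15, 2]
Primes: [2, 3, 5, 7, 11, 13]
p_1^3 = 2^3 = 8
p_2^1 = 3^1 = 3
p_3^17 = 5^17 = 762939453125
p_4^5 = 7^5 = 16807
p_5^15 = 11^15 = 4177248169415651
p_6^2 = 13^2 = 169
Product = 217254358285937531146234130859375000

217254358285937531146234130859375000


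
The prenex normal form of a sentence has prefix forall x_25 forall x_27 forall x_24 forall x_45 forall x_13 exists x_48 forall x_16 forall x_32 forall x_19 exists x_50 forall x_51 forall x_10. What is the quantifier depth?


Quantifier prefix has 12 quantifier symbols.
Quantifier depth = 12

12


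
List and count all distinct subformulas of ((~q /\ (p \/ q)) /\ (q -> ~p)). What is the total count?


Formula: ((~q /\ (p \/ q)) /\ (q -> ~p))
Subformulas found:
  1. q
  2. p
  3. ~p
  4. ~q
  5. (p \/ q)
  6. (q -> ~p)
  7. (~q /\ (p \/ q))
  8. ((~q /\ (p \/ q)) /\ (q -> ~p))
Total distinct subformulas = 8

8


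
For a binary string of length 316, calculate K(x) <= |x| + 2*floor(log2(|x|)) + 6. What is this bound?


floor(log2(316)) = 8
2 * 8 = 16
K(x) <= 316 + 16 + 6 = 338

338


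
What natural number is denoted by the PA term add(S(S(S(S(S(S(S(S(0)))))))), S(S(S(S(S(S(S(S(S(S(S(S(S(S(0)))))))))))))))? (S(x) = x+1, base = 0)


add(S^8(0), S^14(0)):
S^8(0) = 8
S^14(0) = 14
8 + 14 = 22

22


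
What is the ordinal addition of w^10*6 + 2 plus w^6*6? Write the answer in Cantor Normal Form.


Ordinal addition (w^10*6 + 2) + w^6*6:
alpha's leading term has exponent 10 > beta's exponent 6, so it survives.
alpha's tail term has exponent 0 < beta's exponent 6, so it is absorbed by beta.
In ordinal addition, any term followed by a strictly larger-exponent term is absorbed.
Result = w^10*6 + w^6*6

w^10*6 + w^6*6


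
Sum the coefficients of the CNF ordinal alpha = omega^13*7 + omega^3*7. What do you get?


CNF: omega^13*7 + omega^3*7
Coefficients: 7 + 7 = 14

14


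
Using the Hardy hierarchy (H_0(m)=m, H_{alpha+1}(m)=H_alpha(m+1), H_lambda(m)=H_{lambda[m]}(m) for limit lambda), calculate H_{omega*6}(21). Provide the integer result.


H_{omega*6}(21):
For the Hardy hierarchy, H_{omega*k}(n) = 2^k * n.
2^6 = 64.
64 * 21 = 1344

1344


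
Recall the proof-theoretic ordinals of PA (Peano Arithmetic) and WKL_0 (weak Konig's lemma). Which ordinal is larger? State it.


Proof-theoretic ordinal of PA (Peano Arithmetic): epsilon_0
Proof-theoretic ordinal of WKL_0 (weak Konig's lemma): omega^omega
Comparing: omega^omega < epsilon_0.
The larger ordinal is epsilon_0 (from PA (Peano Arithmetic)).

epsilon_0


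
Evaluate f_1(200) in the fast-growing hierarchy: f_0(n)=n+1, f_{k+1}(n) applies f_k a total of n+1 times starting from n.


f_1(200) = f_0^201(200)
f_0 adds 1 each time, applied 201 times.
f_1(200) = 200 + 201 = 401

401


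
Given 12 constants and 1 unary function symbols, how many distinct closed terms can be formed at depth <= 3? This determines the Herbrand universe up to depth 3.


Herbrand terms by depth:
Depth 0: 12 constants
Depth 1: 12 new terms (running total: 24)
Depth 2: 12 new terms (running total: 36)
Depth 3: 12 new terms (running total: 48)
Total distinct ground terms = 48

48


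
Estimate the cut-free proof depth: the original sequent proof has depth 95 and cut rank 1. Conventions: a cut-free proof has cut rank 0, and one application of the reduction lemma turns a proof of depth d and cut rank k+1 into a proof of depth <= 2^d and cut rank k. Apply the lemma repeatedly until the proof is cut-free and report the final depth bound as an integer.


Each rank reduction sends depth d to at most 2^d; cut rank r needs r reductions.
2_0(95) = 95
2_1(95) = 2^95 = 39614081257132168796771975168
Cut-free depth bound = 39614081257132168796771975168

39614081257132168796771975168


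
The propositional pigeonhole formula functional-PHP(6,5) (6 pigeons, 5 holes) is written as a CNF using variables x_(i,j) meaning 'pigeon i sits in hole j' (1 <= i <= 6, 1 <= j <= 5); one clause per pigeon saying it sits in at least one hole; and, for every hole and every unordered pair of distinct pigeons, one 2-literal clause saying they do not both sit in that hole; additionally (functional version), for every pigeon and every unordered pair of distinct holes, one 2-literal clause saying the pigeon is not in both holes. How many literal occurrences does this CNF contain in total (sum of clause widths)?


functional-PHP(6,5): 6 pigeons, 5 holes, 6*5 = 30 variables.
- pigeon clauses: one per pigeon -> 6 clauses of width 5 -> 30 literals
- hole clauses: 5 holes * C(6,2) = 5 * 15 -> 75 clauses of width 2 -> 150 literals
- functional clauses: 6 pigeons * C(5,2) = 6 * 10 -> 60 clauses of width 2 -> 120 literals
Total literal occurrences = 30 + 150 + 120 = 300

300


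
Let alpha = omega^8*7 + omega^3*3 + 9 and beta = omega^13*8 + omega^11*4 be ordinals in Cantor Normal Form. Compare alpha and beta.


Compare term by term from highest exponent:
alpha = omega^8*7 + omega^3*3 + 9
beta = omega^13*8 + omega^11*4
Term 1: alpha has omega^8*7, beta has omega^13*8
Term 2: alpha has omega^3*3, beta has omega^11*4
Term 3: alpha has omega^0*9, beta has omega^0*0
Result: alpha < beta

alpha < beta


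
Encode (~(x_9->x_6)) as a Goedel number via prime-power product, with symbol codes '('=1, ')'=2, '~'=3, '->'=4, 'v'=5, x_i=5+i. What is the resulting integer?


Formula: (~(x_9->x_6))
Symbol codes: [1, 3, 1, 14, 4, 11, 2, 2]
Primes: [2, 3, 5, 7, 11, 13, 17, 19]
p_1^1 = 2^1 = 2
p_2^3 = 3^3 = 27
p_3^1 = 5^1 = 5
p_4^14 = 7^14 = 678223072849
p_5^4 = 11^4 = 14641
p_6^11 = 13^11 = 1792160394037
p_7^2 = 17^2 = 289
p_8^2 = 19^2 = 361
Product = 501289935207926383286040821119962390

501289935207926383286040821119962390


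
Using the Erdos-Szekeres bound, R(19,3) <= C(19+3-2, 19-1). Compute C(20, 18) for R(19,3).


R(19,3) <= C(19+3-2, 19-1) = C(20, 18)
C(20, 18) = 20! / (18! * 2!)
= 190

190


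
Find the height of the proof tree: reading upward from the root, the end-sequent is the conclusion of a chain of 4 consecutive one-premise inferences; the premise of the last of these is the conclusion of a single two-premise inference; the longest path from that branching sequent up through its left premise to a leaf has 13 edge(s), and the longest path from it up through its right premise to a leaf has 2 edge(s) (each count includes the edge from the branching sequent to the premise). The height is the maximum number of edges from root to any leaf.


Longest path through the left premise: 13 edges (measured from the branching sequent)
Longest path through the right premise: 2 edges
Height of the subtree rooted at the branching sequent: max(13, 2) = 13
The branching sequent sits 4 edges above the root (the chain of one-premise inferences), so height = 13 + 4 = 17

17


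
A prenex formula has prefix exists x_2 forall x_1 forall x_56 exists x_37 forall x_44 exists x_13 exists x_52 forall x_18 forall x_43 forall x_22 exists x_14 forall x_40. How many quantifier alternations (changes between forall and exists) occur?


Walk the prefix and count type changes:
  position 1: exists -> forall <-- alternation
  position 2: forall -> forall
  position 3: forall -> exists <-- alternation
  position 4: exists -> forall <-- alternation
  position 5: forall -> exists <-- alternation
  position 6: exists -> exists
  position 7: exists -> forall <-- alternation
  position 8: forall -> forall
  position 9: forall -> forall
  position 10: forall -> exists <-- alternation
  position 11: exists -> forall <-- alternation
Total alternations = 7

7


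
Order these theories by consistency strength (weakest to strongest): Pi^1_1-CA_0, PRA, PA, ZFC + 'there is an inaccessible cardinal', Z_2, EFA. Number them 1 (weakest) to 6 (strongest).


Ordering by consistency strength:
1. EFA
2. PRA
3. PA
4. Pi^1_1-CA_0
5. Z_2
6. ZFC + 'there is an inaccessible cardinal'


Pi^1_1-CA_0=4, PRA=2, PA=3, ZFC + 'there is an inaccessible cardinal'=6, Z_2=5, EFA=1


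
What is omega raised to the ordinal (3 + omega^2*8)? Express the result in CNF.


omega^(3 + omega^2*8):
In ordinal addition a term is absorbed by a following term of strictly larger exponent: 0 < 2, so 3 + omega^2*8 = omega^2*8.
omega raised to a CNF ordinal is a single CNF term: Result = omega^(omega^2*8)

omega^(omega^2*8)


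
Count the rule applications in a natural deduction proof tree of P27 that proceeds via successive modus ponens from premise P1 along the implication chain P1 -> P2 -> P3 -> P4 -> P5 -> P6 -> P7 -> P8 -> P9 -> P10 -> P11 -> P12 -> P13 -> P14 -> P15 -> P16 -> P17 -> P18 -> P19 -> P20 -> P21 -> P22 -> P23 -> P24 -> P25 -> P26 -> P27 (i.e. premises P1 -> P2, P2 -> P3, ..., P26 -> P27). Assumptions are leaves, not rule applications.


We have a chain: P1 -> P2 -> P3 -> P4 -> P5 -> P6 -> P7 -> P8 -> P9 -> P10 -> P11 -> P12 -> P13 -> P14 -> P15 -> P16 -> P17 -> P18 -> P19 -> P20 -> P21 -> P22 -> P23 -> P24 -> P25 -> P26 -> P27.
Each modus ponens application produces the next variable.
The chain has 27 propositions, so 27-1 = 26 modus ponens steps.
Total inference nodes = 26

26


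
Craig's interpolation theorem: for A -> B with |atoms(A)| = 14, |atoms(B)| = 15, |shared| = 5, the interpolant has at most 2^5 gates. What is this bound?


Shared atoms = 5
Craig interpolant size bound = 2^5
= 32

32


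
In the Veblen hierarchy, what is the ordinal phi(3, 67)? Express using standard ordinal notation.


phi(3, 67):
phi(3, beta) = eta_beta (the beta-th eta number, fixed point of zeta).
phi(3, 67) = eta_67

eta_67


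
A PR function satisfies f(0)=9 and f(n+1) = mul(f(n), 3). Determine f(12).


f(0) = 9
f(1) = mul(f(0), 3) = mul(9, 3) = 27
f(2) = mul(f(1), 3) = mul(27, 3) = 81
f(3) = mul(f(2), 3) = mul(81, 3) = 243
f(4) = mul(f(3), 3) = mul(243, 3) = 729
f(5) = mul(f(4), 3) = mul(729, 3) = 2187
f(6) = mul(f(5), 3) = mul(2187, 3) = 6561
f(7) = mul(f(6), 3) = mul(6561, 3) = 19683
f(8) = mul(f(7), 3) = mul(19683, 3) = 59049
f(9) = mul(f(8), 3) = mul(59049, 3) = 177147
f(10) = mul(f(9), 3) = mul(177147, 3) = 531441
f(11) = mul(f(10), 3) = mul(531441, 3) = 1594323
f(12) = mul(f(11), 3) = mul(1594323, 3) = 4782969


4782969


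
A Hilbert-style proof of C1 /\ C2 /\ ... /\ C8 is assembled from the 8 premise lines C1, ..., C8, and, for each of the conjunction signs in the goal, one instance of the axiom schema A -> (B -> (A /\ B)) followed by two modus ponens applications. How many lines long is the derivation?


Conjoining 8 premises:
- 8 premise lines
- the goal has 7 conjunction signs; each costs 1 axiom instance + 2 MP = 3 lines: 3 * 7 = 21
Total = 8 + 21 = 29 lines.

29


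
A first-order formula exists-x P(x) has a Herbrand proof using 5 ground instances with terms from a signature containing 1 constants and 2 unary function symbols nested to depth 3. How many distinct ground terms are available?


Herbrand terms by depth:
Depth 0: 1 constants
Depth 1: 2 new terms (running total: 3)
Depth 2: 4 new terms (running total: 7)
Depth 3: 8 new terms (running total: 15)
Total distinct ground terms = 15

15


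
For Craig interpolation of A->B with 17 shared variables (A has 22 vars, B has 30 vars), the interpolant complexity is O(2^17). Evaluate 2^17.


Shared atoms = 17
Craig interpolant size bound = 2^17
= 131072

131072


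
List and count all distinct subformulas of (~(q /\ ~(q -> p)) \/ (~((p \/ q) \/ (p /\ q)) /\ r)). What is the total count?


Formula: (~(q /\ ~(q -> p)) \/ (~((p \/ q) \/ (p /\ q)) /\ r))
Subformulas found:
  1. q
  2. r
  3. p
  4. (p \/ q)
  5. (p /\ q)
  6. (q -> p)
  7. ~(q -> p)
  8. (q /\ ~(q -> p))
  9. ~(q /\ ~(q -> p))
  10. ((p \/ q) \/ (p /\ q))
  11. ~((p \/ q) \/ (p /\ q))
  12. (~((p \/ q) \/ (p /\ q)) /\ r)
  13. (~(q /\ ~(q -> p)) \/ (~((p \/ q) \/ (p /\ q)) /\ r))
Total distinct subformulas = 13

13


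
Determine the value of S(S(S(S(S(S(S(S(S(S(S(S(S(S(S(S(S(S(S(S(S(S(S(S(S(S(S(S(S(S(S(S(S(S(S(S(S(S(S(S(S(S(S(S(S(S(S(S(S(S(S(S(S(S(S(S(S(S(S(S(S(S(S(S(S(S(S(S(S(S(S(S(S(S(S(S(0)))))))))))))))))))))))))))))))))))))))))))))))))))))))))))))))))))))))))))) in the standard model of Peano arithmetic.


Counting successors applied to 0:
76 applications of S to 0 = 76

76


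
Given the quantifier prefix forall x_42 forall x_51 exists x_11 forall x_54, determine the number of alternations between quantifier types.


Walk the prefix and count type changes:
  position 1: forall -> forall
  position 2: forall -> exists <-- alternation
  position 3: exists -> forall <-- alternation
Total alternations = 2

2


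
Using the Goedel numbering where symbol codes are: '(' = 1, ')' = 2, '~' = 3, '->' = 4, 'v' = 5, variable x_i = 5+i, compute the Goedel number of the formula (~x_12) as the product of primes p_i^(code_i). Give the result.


Formula: (~x_12)
Symbol codes: [1, 3, 17, 2]
Primes: [2, 3, 5, 7]
p_1^1 = 2^1 = 2
p_2^3 = 3^3 = 27
p_3^17 = 5^17 = 762939453125
p_4^2 = 7^2 = 49
Product = 2018737792968750

2018737792968750


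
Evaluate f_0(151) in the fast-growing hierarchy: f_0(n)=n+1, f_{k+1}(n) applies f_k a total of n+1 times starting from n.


f_0(151) = 151 + 1 = 152

152


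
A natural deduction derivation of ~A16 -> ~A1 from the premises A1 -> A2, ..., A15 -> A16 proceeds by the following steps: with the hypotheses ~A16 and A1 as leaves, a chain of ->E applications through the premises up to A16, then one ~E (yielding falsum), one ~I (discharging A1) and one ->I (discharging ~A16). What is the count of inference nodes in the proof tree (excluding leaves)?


From hypothesis A1, 15 ->E steps along the 15 premises yield A16.
~E with hypothesis ~A16 gives falsum (1 node); ~I discharging A1 gives ~A1 (1 node); ->I discharging ~A16 gives the goal (1 node).
Total = 15 + 3 = 18 inference nodes.

18


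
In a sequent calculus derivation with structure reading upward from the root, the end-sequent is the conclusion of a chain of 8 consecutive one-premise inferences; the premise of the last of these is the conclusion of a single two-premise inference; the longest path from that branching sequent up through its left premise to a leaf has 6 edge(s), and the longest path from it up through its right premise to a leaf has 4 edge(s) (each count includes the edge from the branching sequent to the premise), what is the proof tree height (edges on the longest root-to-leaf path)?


Longest path through the left premise: 6 edges (measured from the branching sequent)
Longest path through the right premise: 4 edges
Height of the subtree rooted at the branching sequent: max(6, 4) = 6
The branching sequent sits 8 edges above the root (the chain of one-premise inferences), so height = 6 + 8 = 14

14


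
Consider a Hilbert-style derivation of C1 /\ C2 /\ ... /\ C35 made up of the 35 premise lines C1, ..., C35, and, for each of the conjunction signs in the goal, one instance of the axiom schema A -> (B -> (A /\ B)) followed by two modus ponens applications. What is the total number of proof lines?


Conjoining 35 premises:
- 35 premise lines
- the goal has 34 conjunction signs; each costs 1 axiom instance + 2 MP = 3 lines: 3 * 34 = 102
Total = 35 + 102 = 137 lines.

137


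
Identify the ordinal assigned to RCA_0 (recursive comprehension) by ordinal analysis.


The proof-theoretic ordinal of RCA_0 (recursive comprehension) is a standard result in ordinal analysis.
This ordinal is the supremum of order types of primitive recursive well-orderings
that the theory can prove to be well-ordered.
For RCA_0 (recursive comprehension), the proof-theoretic ordinal is omega^omega.

omega^omega


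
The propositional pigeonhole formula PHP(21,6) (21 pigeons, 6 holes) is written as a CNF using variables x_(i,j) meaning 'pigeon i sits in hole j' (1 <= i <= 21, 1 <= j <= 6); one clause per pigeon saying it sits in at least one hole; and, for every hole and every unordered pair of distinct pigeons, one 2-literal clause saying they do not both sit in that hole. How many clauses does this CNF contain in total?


PHP(21,6): 21 pigeons, 6 holes, 21*6 = 126 variables.
- pigeon clauses: one per pigeon -> 21 clauses
- hole clauses: 6 holes * C(21,2) = 6 * 210 -> 1260 clauses
Total clauses = 21 + 1260 = 1281

1281


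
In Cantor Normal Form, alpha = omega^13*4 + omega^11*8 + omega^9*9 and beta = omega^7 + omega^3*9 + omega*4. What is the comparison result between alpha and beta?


Compare term by term from highest exponent:
alpha = omega^13*4 + omega^11*8 + omega^9*9
beta = omega^7 + omega^3*9 + omega*4
Term 1: alpha has omega^13*4, beta has omega^7*1
Term 2: alpha has omega^11*8, beta has omega^3*9
Term 3: alpha has omega^9*9, beta has omega^1*4
Result: alpha > beta

alpha > beta


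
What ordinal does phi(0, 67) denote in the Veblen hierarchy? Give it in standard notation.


phi(0, 67):
phi(0, beta) = omega^beta by definition.
phi(0, 67) = omega^67

omega^67


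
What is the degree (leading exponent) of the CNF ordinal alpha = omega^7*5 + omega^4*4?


CNF: omega^7*5 + omega^4*4
The leading term is omega^7*5, which has exponent 7.

7


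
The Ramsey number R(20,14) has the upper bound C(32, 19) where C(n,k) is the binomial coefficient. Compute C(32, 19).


R(20,14) <= C(20+14-2, 20-1) = C(32, 19)
C(32, 19) = 32! / (19! * 13!)
= 347373600

347373600


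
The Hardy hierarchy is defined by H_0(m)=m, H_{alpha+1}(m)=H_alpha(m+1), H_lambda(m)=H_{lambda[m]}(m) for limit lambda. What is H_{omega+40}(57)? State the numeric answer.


H_{omega+40}(57):
Unwind the 40 successor steps: H_{omega+40}(57) = H_omega(57+40) = H_omega(97).
H_omega(m) = H_m(m) = m + m = 2m.
Result = 2 * 97 = 194

194


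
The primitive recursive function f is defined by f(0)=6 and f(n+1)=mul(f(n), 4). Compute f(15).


f(0) = 6
f(1) = mul(f(0), 4) = mul(6, 4) = 24
f(2) = mul(f(1), 4) = mul(24, 4) = 96
f(3) = mul(f(2), 4) = mul(96, 4) = 384
f(4) = mul(f(3), 4) = mul(384, 4) = 1536
f(5) = mul(f(4), 4) = mul(1536, 4) = 6144
f(6) = mul(f(5), 4) = mul(6144, 4) = 24576
f(7) = mul(f(6), 4) = mul(24576, 4) = 98304
f(8) = mul(f(7), 4) = mul(98304, 4) = 393216
f(9) = mul(f(8), 4) = mul(393216, 4) = 1572864
f(10) = mul(f(9), 4) = mul(1572864, 4) = 6291456
f(11) = mul(f(10), 4) = mul(6291456, 4) = 25165824
f(12) = mul(f(11), 4) = mul(25165824, 4) = 100663296
f(13) = mul(f(12), 4) = mul(100663296, 4) = 402653184
f(14) = mul(f(13), 4) = mul(402653184, 4) = 1610612736
f(15) = mul(f(14), 4) = mul(1610612736, 4) = 6442450944


6442450944


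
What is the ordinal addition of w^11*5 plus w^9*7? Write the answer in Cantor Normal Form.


Ordinal addition w^11*5 + w^9*7:
Leading exponent of alpha (11) > leading exponent of beta (9).
Since alpha's term has higher exponent than beta's leading term,
the sum is simply alpha followed by beta.
Result = w^11*5 + w^9*7

w^11*5 + w^9*7


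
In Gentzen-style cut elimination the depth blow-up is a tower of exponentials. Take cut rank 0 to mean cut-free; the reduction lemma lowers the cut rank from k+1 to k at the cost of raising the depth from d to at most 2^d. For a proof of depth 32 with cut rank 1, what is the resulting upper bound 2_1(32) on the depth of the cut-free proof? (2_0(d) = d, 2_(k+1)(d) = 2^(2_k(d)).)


Each rank reduction sends depth d to at most 2^d; cut rank r needs r reductions.
2_0(32) = 32
2_1(32) = 2^32 = 4294967296
Cut-free depth bound = 4294967296

4294967296


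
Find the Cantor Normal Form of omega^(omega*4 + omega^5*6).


omega^(omega*4 + omega^5*6):
In ordinal addition a term is absorbed by a following term of strictly larger exponent: 1 < 5, so omega*4 + omega^5*6 = omega^5*6.
omega raised to a CNF ordinal is a single CNF term: Result = omega^(omega^5*6)

omega^(omega^5*6)


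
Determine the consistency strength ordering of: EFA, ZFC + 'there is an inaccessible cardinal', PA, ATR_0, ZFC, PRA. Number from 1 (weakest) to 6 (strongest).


Ordering by consistency strength:
1. EFA
2. PRA
3. PA
4. ATR_0
5. ZFC
6. ZFC + 'there is an inaccessible cardinal'


EFA=1, ZFC + 'there is an inaccessible cardinal'=6, PA=3, ATR_0=4, ZFC=5, PRA=2


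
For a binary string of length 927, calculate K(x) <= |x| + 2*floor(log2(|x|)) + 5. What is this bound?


floor(log2(927)) = 9
2 * 9 = 18
K(x) <= 927 + 18 + 5 = 950

950


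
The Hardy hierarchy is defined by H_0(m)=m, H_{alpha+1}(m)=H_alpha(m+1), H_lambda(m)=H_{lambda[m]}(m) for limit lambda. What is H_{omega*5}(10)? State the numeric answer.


H_{omega*5}(10):
For the Hardy hierarchy, H_{omega*k}(n) = 2^k * n.
2^5 = 32.
32 * 10 = 320

320


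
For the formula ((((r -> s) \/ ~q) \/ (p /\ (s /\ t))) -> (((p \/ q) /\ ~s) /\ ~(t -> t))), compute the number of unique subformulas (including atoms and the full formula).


Formula: ((((r -> s) \/ ~q) \/ (p /\ (s /\ t))) -> (((p \/ q) /\ ~s) /\ ~(t -> t)))
Subformulas found:
  1. r
  2. q
  3. s
  4. t
  5. p
  6. ~s
  7. ~q
  8. (t -> t)
  9. (s /\ t)
  10. (p \/ q)
  11. (r -> s)
  12. ~(t -> t)
  13. (p /\ (s /\ t))
  14. ((p \/ q) /\ ~s)
  15. ((r -> s) \/ ~q)
  16. (((p \/ q) /\ ~s) /\ ~(t -> t))
  17. (((r -> s) \/ ~q) \/ (p /\ (s /\ t)))
  18. ((((r -> s) \/ ~q) \/ (p /\ (s /\ t))) -> (((p \/ q) /\ ~s) /\ ~(t -> t)))
Total distinct subformulas = 18

18


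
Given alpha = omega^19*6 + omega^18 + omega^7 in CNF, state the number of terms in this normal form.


CNF: omega^19*6 + omega^18 + omega^7
Count the summands separated by '+':
  term 1: omega^19*6
  term 2: omega^18
  term 3: omega^7
Total terms = 3

3


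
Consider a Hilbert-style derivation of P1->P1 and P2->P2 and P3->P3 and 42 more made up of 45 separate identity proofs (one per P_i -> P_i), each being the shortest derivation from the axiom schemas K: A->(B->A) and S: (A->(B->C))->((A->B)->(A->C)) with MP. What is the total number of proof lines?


The shortest proof of A->A from K and S in the Hilbert calculus has exactly 5 lines:
(1) K instance A->((A->A)->A), (2) S instance, (3) MP on 1,2, (4) K instance A->(A->A), (5) MP on 3,4.
For 45 independent identities: 45 * 5 = 225 lines total.

225


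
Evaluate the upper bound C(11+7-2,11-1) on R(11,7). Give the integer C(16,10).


R(11,7) <= C(11+7-2, 11-1) = C(16, 10)
C(16, 10) = 16! / (10! * 6!)
= 8008

8008


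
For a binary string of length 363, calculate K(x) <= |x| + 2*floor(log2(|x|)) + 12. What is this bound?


floor(log2(363)) = 8
2 * 8 = 16
K(x) <= 363 + 16 + 12 = 391

391


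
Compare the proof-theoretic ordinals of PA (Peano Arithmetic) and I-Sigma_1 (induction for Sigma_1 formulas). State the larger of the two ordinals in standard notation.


Proof-theoretic ordinal of PA (Peano Arithmetic): epsilon_0
Proof-theoretic ordinal of I-Sigma_1 (induction for Sigma_1 formulas): omega^omega
Comparing: omega^omega < epsilon_0.
The larger ordinal is epsilon_0 (from PA (Peano Arithmetic)).

epsilon_0


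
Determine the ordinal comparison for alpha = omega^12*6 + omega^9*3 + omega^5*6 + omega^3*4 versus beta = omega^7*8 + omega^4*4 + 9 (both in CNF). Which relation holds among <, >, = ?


Compare term by term from highest exponent:
alpha = omega^12*6 + omega^9*3 + omega^5*6 + omega^3*4
beta = omega^7*8 + omega^4*4 + 9
Term 1: alpha has omega^12*6, beta has omega^7*8
Term 2: alpha has omega^9*3, beta has omega^4*4
Term 3: alpha has omega^5*6, beta has omega^0*9
Term 4: alpha has omega^3*4, beta has omega^0*0
Result: alpha > beta

alpha > beta


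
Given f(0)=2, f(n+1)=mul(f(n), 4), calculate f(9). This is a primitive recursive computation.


f(0) = 2
f(1) = mul(f(0), 4) = mul(2, 4) = 8
f(2) = mul(f(1), 4) = mul(8, 4) = 32
f(3) = mul(f(2), 4) = mul(32, 4) = 128
f(4) = mul(f(3), 4) = mul(128, 4) = 512
f(5) = mul(f(4), 4) = mul(512, 4) = 2048
f(6) = mul(f(5), 4) = mul(2048, 4) = 8192
f(7) = mul(f(6), 4) = mul(8192, 4) = 32768
f(8) = mul(f(7), 4) = mul(32768, 4) = 131072
f(9) = mul(f(8), 4) = mul(131072, 4) = 524288


524288


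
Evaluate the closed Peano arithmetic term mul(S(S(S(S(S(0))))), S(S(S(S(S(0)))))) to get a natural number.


mul(S^5(0), S^5(0)):
S^5(0) = 5
S^5(0) = 5
5 * 5 = 25

25


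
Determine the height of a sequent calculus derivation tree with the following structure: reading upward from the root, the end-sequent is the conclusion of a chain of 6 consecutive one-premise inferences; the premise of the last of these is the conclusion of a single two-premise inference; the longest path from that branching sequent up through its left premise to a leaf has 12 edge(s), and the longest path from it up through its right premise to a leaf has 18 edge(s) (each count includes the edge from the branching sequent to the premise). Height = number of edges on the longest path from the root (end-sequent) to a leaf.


Longest path through the left premise: 12 edges (measured from the branching sequent)
Longest path through the right premise: 18 edges
Height of the subtree rooted at the branching sequent: max(12, 18) = 18
The branching sequent sits 6 edges above the root (the chain of one-premise inferences), so height = 18 + 6 = 24

24


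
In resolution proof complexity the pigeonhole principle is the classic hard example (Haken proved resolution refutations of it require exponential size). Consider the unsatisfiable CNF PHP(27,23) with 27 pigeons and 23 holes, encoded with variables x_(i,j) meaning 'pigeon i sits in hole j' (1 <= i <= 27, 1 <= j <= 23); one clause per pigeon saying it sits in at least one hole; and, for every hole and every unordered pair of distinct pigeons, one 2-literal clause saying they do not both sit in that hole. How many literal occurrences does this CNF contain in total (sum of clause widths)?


PHP(27,23): 27 pigeons, 23 holes, 27*23 = 621 variables.
- pigeon clauses: one per pigeon -> 27 clauses of width 23 -> 621 literals
- hole clauses: 23 holes * C(27,2) = 23 * 351 -> 8073 clauses of width 2 -> 16146 literals
Total literal occurrences = 621 + 16146 = 16767

16767


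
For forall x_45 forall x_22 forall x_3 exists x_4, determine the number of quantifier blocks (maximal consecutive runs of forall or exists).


Alternations = 1.
Blocks = alternations + 1 = 2

2


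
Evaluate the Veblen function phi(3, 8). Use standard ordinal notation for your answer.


phi(3, 8):
phi(3, beta) = eta_beta (the beta-th eta number, fixed point of zeta).
phi(3, 8) = eta_8

eta_8


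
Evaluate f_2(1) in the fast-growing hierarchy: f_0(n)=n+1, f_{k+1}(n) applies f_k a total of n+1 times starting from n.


f_2(1) = f_1^2(1)
f_1(m) = 2m + 1.
Iterating: f_1^k(n) = 2^k*(n+1) - 1.
f_2(1) = 2^2*(1+1) - 1 = 4*2 - 1 = 7

7


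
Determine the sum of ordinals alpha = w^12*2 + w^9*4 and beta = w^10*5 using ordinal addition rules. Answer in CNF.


Ordinal addition (w^12*2 + w^9*4) + w^10*5:
alpha's leading term has exponent 12 > beta's exponent 10, so it survives.
alpha's tail term has exponent 9 < beta's exponent 10, so it is absorbed by beta.
In ordinal addition, any term followed by a strictly larger-exponent term is absorbed.
Result = w^12*2 + w^10*5

w^12*2 + w^10*5


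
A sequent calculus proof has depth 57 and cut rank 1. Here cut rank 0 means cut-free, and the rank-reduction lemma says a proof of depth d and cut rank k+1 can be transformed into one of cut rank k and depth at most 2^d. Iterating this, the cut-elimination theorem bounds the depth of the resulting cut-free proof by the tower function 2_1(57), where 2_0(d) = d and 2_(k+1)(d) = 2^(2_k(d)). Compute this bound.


Each rank reduction sends depth d to at most 2^d; cut rank r needs r reductions.
2_0(57) = 57
2_1(57) = 2^57 = 144115188075855872
Cut-free depth bound = 144115188075855872

144115188075855872


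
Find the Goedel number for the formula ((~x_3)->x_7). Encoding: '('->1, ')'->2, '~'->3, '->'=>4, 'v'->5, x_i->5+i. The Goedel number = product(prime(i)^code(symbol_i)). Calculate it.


Formula: ((~x_3)->x_7)
Symbol codes: [1, 1, 3, 8, 2, 4, 12, 2]
Primes: [2, 3, 5, 7, 11, 13, 17, 19]
p_1^1 = 2^1 = 2
p_2^1 = 3^1 = 3
p_3^3 = 5^3 = 125
p_4^8 = 7^8 = 5764801
p_5^2 = 11^2 = 121
p_6^4 = 13^4 = 28561
p_7^12 = 17^12 = 582622237229761
p_8^2 = 19^2 = 361
Product = 3142668854635776450828791698500750

3142668854635776450828791698500750


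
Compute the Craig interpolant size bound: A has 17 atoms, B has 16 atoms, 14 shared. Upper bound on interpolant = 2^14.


Shared atoms = 14
Craig interpolant size bound = 2^14
= 16384

16384


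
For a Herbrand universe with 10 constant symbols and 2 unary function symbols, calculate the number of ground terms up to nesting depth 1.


Herbrand terms by depth:
Depth 0: 10 constants
Depth 1: 20 new terms (running total: 30)
Total distinct ground terms = 30

30


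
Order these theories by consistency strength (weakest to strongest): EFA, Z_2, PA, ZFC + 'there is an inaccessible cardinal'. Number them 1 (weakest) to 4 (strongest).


Ordering by consistency strength:
1. EFA
2. PA
3. Z_2
4. ZFC + 'there is an inaccessible cardinal'


EFA=1, Z_2=3, PA=2, ZFC + 'there is an inaccessible cardinal'=4


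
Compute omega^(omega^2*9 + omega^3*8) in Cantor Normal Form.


omega^(omega^2*9 + omega^3*8):
In ordinal addition a term is absorbed by a following term of strictly larger exponent: 2 < 3, so omega^2*9 + omega^3*8 = omega^3*8.
omega raised to a CNF ordinal is a single CNF term: Result = omega^(omega^3*8)

omega^(omega^3*8)


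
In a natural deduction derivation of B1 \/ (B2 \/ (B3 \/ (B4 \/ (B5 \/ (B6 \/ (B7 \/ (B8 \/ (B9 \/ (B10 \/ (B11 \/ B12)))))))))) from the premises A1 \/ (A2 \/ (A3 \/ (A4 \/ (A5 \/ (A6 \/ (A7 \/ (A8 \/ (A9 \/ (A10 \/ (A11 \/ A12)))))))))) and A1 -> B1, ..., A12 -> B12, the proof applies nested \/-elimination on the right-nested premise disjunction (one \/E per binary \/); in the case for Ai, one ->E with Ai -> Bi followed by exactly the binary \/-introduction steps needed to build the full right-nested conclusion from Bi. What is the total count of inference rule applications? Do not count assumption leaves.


Constructive dilemma with 12 branches, all disjunctions right-nested:
- \/E: the premise has 11 binary \/, each eliminated once: 11 nodes.
- ->E: one per case (Ai with Ai -> Bi gives Bi): 12 nodes.
- \/I: in case i < n, Bi needs 1 step to form Bi \/ (B(i+1) \/ ...) and then i-1 steps to prepend B(i-1), ..., B1, i.e. i steps; in case i = n, B12 needs 11 prepend steps.
  \/I total = (1 + 2 + ... + 11) + 11 = 66 + 11 = 77 nodes.
Total = 11 + 12 + 77 = 100

100


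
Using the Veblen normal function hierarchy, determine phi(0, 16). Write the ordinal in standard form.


phi(0, 16):
phi(0, beta) = omega^beta by definition.
phi(0, 16) = omega^16

omega^16


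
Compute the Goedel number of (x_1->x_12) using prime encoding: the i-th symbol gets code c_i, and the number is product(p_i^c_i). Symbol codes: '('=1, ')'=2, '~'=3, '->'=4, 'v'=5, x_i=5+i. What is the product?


Formula: (x_1->x_12)
Symbol codes: [1, 6, 4, 17, 2]
Primes: [2, 3, 5, 7, 11]
p_1^1 = 2^1 = 2
p_2^6 = 3^6 = 729
p_3^4 = 5^4 = 625
p_4^17 = 7^17 = 232630513987207
p_5^2 = 11^2 = 121
Product = 25650131260371927828750

25650131260371927828750


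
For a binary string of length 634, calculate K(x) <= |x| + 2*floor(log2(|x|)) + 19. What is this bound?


floor(log2(634)) = 9
2 * 9 = 18
K(x) <= 634 + 18 + 19 = 671

671


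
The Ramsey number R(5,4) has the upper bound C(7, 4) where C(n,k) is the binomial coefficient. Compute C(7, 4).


R(5,4) <= C(5+4-2, 5-1) = C(7, 4)
C(7, 4) = 7! / (4! * 3!)
= 35

35


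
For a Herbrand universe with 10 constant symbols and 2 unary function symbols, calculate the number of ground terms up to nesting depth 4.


Herbrand terms by depth:
Depth 0: 10 constants
Depth 1: 20 new terms (running total: 30)
Depth 2: 40 new terms (running total: 70)
Depth 3: 80 new terms (running total: 150)
Depth 4: 160 new terms (running total: 310)
Total distinct ground terms = 310

310


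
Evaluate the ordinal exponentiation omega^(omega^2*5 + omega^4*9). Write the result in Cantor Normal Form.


omega^(omega^2*5 + omega^4*9):
In ordinal addition a term is absorbed by a following term of strictly larger exponent: 2 < 4, so omega^2*5 + omega^4*9 = omega^4*9.
omega raised to a CNF ordinal is a single CNF term: Result = omega^(omega^4*9)

omega^(omega^4*9)


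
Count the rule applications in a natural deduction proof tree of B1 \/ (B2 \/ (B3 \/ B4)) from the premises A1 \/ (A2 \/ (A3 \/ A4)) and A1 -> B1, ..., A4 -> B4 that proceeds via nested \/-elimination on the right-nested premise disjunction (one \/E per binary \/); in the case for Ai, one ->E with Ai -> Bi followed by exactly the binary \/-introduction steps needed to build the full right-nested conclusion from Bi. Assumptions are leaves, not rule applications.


Constructive dilemma with 4 branches, all disjunctions right-nested:
- \/E: the premise has 3 binary \/, each eliminated once: 3 nodes.
- ->E: one per case (Ai with Ai -> Bi gives Bi): 4 nodes.
- \/I: in case i < n, Bi needs 1 step to form Bi \/ (B(i+1) \/ ...) and then i-1 steps to prepend B(i-1), ..., B1, i.e. i steps; in case i = n, B4 needs 3 prepend steps.
  \/I total = (1 + 2 + ... + 3) + 3 = 6 + 3 = 9 nodes.
Total = 3 + 4 + 9 = 16

16


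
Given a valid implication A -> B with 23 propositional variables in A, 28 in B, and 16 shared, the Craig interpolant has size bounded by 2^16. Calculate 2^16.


Shared atoms = 16
Craig interpolant size bound = 2^16
= 65536

65536


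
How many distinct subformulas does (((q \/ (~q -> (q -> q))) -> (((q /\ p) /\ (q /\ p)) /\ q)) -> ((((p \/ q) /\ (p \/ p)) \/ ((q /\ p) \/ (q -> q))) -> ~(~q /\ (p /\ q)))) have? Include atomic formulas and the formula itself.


Formula: (((q \/ (~q -> (q -> q))) -> (((q /\ p) /\ (q /\ p)) /\ q)) -> ((((p \/ q) /\ (p \/ p)) \/ ((q /\ p) \/ (q -> q))) -> ~(~q /\ (p /\ q))))
Subformulas found:
  1. q
  2. p
  3. ~q
  4. (p \/ p)
  5. (q /\ p)
  6. (p /\ q)
  7. (q -> q)
  8. (p \/ q)
  9. (~q -> (q -> q))
  10. (~q /\ (p /\ q))
  11. ~(~q /\ (p /\ q))
  12. ((q /\ p) /\ (q /\ p))
  13. ((q /\ p) \/ (q -> q))
  14. ((p \/ q) /\ (p \/ p))
  15. (q \/ (~q -> (q -> q)))
  16. (((q /\ p) /\ (q /\ p)) /\ q)
  17. (((p \/ q) /\ (p \/ p)) \/ ((q /\ p) \/ (q -> q)))
  18. ((q \/ (~q -> (q -> q))) -> (((q /\ p) /\ (q /\ p)) /\ q))
  19. ((((p \/ q) /\ (p \/ p)) \/ ((q /\ p) \/ (q -> q))) -> ~(~q /\ (p /\ q)))
  20. (((q \/ (~q -> (q -> q))) -> (((q /\ p) /\ (q /\ p)) /\ q)) -> ((((p \/ q) /\ (p \/ p)) \/ ((q /\ p) \/ (q -> q))) -> ~(~q /\ (p /\ q))))
Total distinct subformulas = 20

20


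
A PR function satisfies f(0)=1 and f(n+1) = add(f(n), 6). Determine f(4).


f(0) = 1
f(1) = add(f(0), 6) = add(1, 6) = 7
f(2) = add(f(1), 6) = add(7, 6) = 13
f(3) = add(f(2), 6) = add(13, 6) = 19
f(4) = add(f(3), 6) = add(19, 6) = 25


25


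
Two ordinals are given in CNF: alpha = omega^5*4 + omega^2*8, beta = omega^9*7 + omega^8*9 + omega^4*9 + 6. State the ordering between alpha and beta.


Compare term by term from highest exponent:
alpha = omega^5*4 + omega^2*8
beta = omega^9*7 + omega^8*9 + omega^4*9 + 6
Term 1: alpha has omega^5*4, beta has omega^9*7
Term 2: alpha has omega^2*8, beta has omega^8*9
Term 3: alpha has omega^0*0, beta has omega^4*9
Term 4: alpha has omega^0*0, beta has omega^0*6
Result: alpha < beta

alpha < beta


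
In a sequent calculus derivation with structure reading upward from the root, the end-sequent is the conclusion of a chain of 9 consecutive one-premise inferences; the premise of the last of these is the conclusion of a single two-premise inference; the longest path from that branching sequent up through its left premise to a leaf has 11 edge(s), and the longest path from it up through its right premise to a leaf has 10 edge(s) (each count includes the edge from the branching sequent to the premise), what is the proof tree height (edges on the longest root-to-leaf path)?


Longest path through the left premise: 11 edges (measured from the branching sequent)
Longest path through the right premise: 10 edges
Height of the subtree rooted at the branching sequent: max(11, 10) = 11
The branching sequent sits 9 edges above the root (the chain of one-premise inferences), so height = 11 + 9 = 20

20


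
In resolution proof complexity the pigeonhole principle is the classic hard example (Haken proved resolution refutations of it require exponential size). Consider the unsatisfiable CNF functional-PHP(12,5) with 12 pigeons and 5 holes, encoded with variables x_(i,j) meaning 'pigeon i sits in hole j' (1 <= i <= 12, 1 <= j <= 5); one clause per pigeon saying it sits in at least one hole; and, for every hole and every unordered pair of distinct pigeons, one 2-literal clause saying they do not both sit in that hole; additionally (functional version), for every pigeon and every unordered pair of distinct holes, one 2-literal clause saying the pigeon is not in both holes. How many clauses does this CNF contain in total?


functional-PHP(12,5): 12 pigeons, 5 holes, 12*5 = 60 variables.
- pigeon clauses: one per pigeon -> 12 clauses
- hole clauses: 5 holes * C(12,2) = 5 * 66 -> 330 clauses
- functional clauses: 12 pigeons * C(5,2) = 12 * 10 -> 120 clauses
Total clauses = 12 + 330 + 120 = 462

462


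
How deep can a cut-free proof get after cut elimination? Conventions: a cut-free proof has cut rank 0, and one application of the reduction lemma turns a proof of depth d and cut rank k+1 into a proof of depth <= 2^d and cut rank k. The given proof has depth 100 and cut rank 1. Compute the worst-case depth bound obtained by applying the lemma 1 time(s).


Each rank reduction sends depth d to at most 2^d; cut rank r needs r reductions.
2_0(100) = 100
2_1(100) = 2^100 = 1267650600228229401496703205376
Cut-free depth bound = 1267650600228229401496703205376

1267650600228229401496703205376


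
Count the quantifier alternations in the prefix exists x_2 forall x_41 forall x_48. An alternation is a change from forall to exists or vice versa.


Walk the prefix and count type changes:
  position 1: exists -> forall <-- alternation
  position 2: forall -> forall
Total alternations = 1

1


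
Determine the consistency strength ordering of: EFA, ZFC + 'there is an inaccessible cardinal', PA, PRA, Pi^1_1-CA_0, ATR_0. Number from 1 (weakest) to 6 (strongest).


Ordering by consistency strength:
1. EFA
2. PRA
3. PA
4. ATR_0
5. Pi^1_1-CA_0
6. ZFC + 'there is an inaccessible cardinal'


EFA=1, ZFC + 'there is an inaccessible cardinal'=6, PA=3, PRA=2, Pi^1_1-CA_0=5, ATR_0=4


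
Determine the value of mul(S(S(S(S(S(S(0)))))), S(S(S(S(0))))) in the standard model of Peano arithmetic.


mul(S^6(0), S^4(0)):
S^6(0) = 6
S^4(0) = 4
6 * 4 = 24

24


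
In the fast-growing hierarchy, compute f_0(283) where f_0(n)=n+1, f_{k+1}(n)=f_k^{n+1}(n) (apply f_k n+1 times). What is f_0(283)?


f_0(283) = 283 + 1 = 284

284


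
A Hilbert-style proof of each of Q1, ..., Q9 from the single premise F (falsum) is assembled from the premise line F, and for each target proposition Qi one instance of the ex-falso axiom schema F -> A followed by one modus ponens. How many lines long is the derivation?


Ex falso, line by line:
- 1 premise line (F)
- 9 targets, each needing 1 axiom instance (F -> Qi) + 1 MP = 2 lines: 2 * 9 = 18
Total = 1 + 18 = 19 lines.

19


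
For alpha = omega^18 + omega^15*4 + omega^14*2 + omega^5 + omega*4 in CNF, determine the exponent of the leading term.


CNF: omega^18 + omega^15*4 + omega^14*2 + omega^5 + omega*4
The leading term is omega^18, which has exponent 18.

18


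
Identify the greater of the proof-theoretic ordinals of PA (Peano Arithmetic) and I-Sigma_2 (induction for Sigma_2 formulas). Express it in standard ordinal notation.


Proof-theoretic ordinal of PA (Peano Arithmetic): epsilon_0
Proof-theoretic ordinal of I-Sigma_2 (induction for Sigma_2 formulas): omega^(omega^omega)
Comparing: omega^(omega^omega) < epsilon_0.
The larger ordinal is epsilon_0 (from PA (Peano Arithmetic)).

epsilon_0
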